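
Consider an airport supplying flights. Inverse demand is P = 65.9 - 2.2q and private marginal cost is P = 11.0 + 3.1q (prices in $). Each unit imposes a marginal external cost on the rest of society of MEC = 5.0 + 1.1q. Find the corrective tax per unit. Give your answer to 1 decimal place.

tax = $13.6 per unit

Social marginal cost = private MC + MEC = 16.0 + 4.2q.
Set SMC = demand: 16.0 + 4.2q = 65.9 - 2.2q → q* = 7.7969.
The Pigouvian tax equals MEC at q*: 5.0 + 1.1×7.7969 = 13.5766.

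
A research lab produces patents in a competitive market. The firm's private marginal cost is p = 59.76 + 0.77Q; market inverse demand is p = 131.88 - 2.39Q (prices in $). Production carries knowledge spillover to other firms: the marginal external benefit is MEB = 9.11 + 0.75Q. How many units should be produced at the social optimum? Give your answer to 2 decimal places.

Q* = 33.71

Social marginal cost = private MC − MEB = 50.65 + 0.02Q.
Set SMC = demand: 50.65 + 0.02Q = 131.88 - 2.39Q → Q* = 33.7054.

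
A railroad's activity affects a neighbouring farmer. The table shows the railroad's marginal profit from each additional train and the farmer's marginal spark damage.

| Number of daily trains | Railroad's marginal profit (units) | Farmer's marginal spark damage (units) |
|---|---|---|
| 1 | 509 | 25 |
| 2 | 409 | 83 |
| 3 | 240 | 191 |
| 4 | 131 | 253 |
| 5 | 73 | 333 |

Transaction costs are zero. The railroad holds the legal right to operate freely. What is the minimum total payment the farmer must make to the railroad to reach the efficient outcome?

Left alone the railroad would choose level 5 (marginal profit stays positive).
Efficient level: k* = 3 (marginal profit ≥ marginal spark damage through 3).
The farmer must at least cover the railroad's forgone profit from cutting 5→3: 131 + 73 = 204.

204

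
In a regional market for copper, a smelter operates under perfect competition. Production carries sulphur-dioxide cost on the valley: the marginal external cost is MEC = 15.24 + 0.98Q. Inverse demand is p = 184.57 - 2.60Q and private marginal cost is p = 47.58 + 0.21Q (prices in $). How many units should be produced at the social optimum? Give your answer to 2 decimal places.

Q* = 32.12

Social marginal cost = private MC + MEC = 62.82 + 1.19Q.
Set SMC = demand: 62.82 + 1.19Q = 184.57 - 2.60Q → Q* = 32.1240.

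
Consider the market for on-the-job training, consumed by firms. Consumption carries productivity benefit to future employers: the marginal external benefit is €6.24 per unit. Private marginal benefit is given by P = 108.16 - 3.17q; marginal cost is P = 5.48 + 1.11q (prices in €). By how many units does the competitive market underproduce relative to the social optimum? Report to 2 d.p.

1.46 units

Market equilibrium (private): 5.48 + 1.11q = 108.16 - 3.17q → q_m = 23.9907.
Social marginal benefit = demand + MEB = 114.40 - 3.17q.
Set SMB = MC: 114.40 - 3.17q = 5.48 + 1.11q → q* = 25.4486.
Gap = |23.9907 − 25.4486| = 1.4579.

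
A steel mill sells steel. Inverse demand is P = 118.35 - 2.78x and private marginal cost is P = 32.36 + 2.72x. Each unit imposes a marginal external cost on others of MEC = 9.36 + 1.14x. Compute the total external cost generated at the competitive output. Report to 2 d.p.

Market equilibrium (private): 32.36 + 2.72x = 118.35 - 2.78x → x_m = 15.6345.
Total external cost = ∫₀^{x_m} (9.36 + 1.14x) dx = 9.36×15.6345 + ½×1.14×15.6345² = 285.6683.

285.67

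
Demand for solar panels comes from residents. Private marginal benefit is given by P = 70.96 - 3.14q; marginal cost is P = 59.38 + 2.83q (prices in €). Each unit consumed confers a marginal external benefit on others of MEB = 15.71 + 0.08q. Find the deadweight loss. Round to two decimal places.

Market equilibrium (private): 59.38 + 2.83q = 70.96 - 3.14q → q_m = 1.9397.
Social marginal benefit = demand + MEB = 86.67 - 3.06q.
Set SMB = MC: 86.67 - 3.06q = 59.38 + 2.83q → q* = 4.6333.
The welfare-loss triangle has base |q_m − q*| and height MEB(q_m) (the vertical gap between SMB and MC is zero at q* and MEB at q_m).
DWL = ½ × 2.6936 × 15.8652 = 21.3673.

DWL = €21.37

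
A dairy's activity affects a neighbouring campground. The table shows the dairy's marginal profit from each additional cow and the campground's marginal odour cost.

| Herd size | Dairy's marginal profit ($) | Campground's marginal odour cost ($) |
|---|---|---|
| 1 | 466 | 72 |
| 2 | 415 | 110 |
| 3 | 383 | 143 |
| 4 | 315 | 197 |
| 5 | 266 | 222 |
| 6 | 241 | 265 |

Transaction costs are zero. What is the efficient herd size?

5

Bargaining reaches the level where marginal profit last exceeds marginal odour cost.
That holds through level 5 (266 ≥ 222) but not at 6 (241 < 265).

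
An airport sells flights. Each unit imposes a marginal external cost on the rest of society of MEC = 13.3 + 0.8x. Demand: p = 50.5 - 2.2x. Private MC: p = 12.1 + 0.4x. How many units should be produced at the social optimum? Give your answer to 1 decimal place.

x* = 7.4

Social marginal cost = private MC + MEC = 25.4 + 1.2x.
Set SMC = demand: 25.4 + 1.2x = 50.5 - 2.2x → x* = 7.3824.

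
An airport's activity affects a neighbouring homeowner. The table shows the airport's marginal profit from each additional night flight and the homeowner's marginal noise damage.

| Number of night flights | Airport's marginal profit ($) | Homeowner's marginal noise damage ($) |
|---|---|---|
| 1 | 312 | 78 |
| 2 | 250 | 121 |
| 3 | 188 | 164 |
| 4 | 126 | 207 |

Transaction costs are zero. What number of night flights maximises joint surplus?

3

Bargaining reaches the level where marginal profit last exceeds marginal noise damage.
That holds through level 3 (188 ≥ 164) but not at 4 (126 < 207).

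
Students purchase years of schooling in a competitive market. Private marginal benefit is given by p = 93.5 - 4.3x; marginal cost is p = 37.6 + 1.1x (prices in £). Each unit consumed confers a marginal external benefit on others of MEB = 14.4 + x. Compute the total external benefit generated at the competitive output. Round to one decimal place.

Market equilibrium (private): 37.6 + 1.1x = 93.5 - 4.3x → x_m = 10.3519.
Total external benefit = ∫₀^{x_m} (14.4 + 1.0x) dx = 14.4×10.3519 + ½×1.0×10.3519² = 202.6483.

£202.6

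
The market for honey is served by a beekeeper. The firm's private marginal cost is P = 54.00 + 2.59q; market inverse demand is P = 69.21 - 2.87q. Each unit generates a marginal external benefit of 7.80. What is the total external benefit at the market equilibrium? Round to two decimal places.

21.73

Market equilibrium (private): 54.00 + 2.59q = 69.21 - 2.87q → q_m = 2.7857.
Total external benefit = MEB × q_m = 7.80 × 2.7857 = 21.7285.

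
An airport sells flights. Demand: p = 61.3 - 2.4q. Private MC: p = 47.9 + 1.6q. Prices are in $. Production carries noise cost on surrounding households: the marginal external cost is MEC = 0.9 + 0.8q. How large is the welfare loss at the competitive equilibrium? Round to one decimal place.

DWL = $1.3

Market equilibrium (private): 47.9 + 1.6q = 61.3 - 2.4q → q_m = 3.3500.
Social marginal cost = private MC + MEC = 48.8 + 2.4q.
Set SMC = demand: 48.8 + 2.4q = 61.3 - 2.4q → q* = 2.6042.
The welfare-loss triangle has base |q_m − q*| and height MEC(q_m) (the vertical gap between SMC and demand is zero at q* and MEC at q_m).
DWL = ½ × 0.7458 × 3.5800 = 1.3350.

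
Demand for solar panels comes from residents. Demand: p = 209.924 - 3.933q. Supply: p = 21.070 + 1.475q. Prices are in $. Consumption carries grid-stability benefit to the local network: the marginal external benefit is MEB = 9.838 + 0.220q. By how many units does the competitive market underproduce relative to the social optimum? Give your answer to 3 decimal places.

3.377 units

Market equilibrium (private): 21.070 + 1.475q = 209.924 - 3.933q → q_m = 34.9212.
Social marginal benefit = demand + MEB = 219.762 - 3.713q.
Set SMB = MC: 219.762 - 3.713q = 21.070 + 1.475q → q* = 38.2984.
Gap = |34.9212 − 38.2984| = 3.3772.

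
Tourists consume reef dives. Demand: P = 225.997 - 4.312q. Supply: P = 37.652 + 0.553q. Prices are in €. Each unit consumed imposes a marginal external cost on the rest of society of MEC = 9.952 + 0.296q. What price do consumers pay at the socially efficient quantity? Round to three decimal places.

P = €76.950

Social marginal benefit = demand − MEC = 216.045 - 4.608q.
Set SMB = MC: 216.045 - 4.608q = 37.652 + 0.553q → q* = 34.5656.
Consumer price on the demand curve at q*: 225.997 − 4.312×34.5656 = 76.9501.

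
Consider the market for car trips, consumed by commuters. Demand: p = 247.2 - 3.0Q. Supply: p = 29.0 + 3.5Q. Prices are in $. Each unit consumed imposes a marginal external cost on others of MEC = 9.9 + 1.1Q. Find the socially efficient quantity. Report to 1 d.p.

Q* = 27.4

Social marginal benefit = demand − MEC = 237.3 - 4.1Q.
Set SMB = MC: 237.3 - 4.1Q = 29.0 + 3.5Q → Q* = 27.4079.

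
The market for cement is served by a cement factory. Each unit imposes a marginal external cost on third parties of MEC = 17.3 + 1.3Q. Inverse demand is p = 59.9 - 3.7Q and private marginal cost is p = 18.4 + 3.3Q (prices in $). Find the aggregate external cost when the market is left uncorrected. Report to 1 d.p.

Market equilibrium (private): 18.4 + 3.3Q = 59.9 - 3.7Q → Q_m = 5.9286.
Total external cost = ∫₀^{Q_m} (17.3 + 1.3Q) dQ = 17.3×5.9286 + ½×1.3×5.9286² = 125.4112.

$125.4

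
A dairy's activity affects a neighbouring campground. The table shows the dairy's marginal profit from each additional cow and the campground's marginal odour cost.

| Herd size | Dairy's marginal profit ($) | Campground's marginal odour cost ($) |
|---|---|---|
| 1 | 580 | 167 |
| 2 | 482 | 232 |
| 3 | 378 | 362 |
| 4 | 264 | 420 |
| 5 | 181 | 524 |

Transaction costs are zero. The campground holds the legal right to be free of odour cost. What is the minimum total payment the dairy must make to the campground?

$761

Efficient level: marginal profit ≥ marginal odour cost through level 3, so k* = 3.
With the campground holding the right, the dairy must at least compensate total damage at k*: 167 + 232 + 362 = 761.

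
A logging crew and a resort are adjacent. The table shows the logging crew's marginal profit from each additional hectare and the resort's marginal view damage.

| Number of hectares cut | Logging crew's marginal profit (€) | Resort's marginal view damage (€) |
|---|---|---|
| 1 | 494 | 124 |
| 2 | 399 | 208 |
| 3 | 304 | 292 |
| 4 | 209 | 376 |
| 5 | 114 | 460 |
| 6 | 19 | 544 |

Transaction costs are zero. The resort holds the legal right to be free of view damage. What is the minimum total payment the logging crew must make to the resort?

€624

Efficient level: marginal profit ≥ marginal view damage through level 3, so k* = 3.
With the resort holding the right, the logging crew must at least compensate total damage at k*: 124 + 208 + 292 = 624.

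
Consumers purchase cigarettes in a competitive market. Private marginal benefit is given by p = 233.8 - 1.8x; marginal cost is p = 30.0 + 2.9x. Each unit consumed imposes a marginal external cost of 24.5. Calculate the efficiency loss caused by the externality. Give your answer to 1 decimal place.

DWL = 63.9

Market equilibrium (private): 30.0 + 2.9x = 233.8 - 1.8x → x_m = 43.3617.
Social marginal benefit = demand − MEC = 209.3 - 1.8x.
Set SMB = MC: 209.3 - 1.8x = 30.0 + 2.9x → x* = 38.1489.
The loss is the area between SMB and MC from x* to x_m; with linear curves that's a triangle of height MEC(x_m).
DWL = ½ × 5.2128 × 24.5000 = 63.8568.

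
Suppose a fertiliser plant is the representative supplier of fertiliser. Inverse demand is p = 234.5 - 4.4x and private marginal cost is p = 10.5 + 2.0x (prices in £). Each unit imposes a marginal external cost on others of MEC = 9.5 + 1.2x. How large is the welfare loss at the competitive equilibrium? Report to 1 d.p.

Market equilibrium (private): 10.5 + 2.0x = 234.5 - 4.4x → x_m = 35.0000.
Social marginal cost = private MC + MEC = 20.0 + 3.2x.
Set SMC = demand: 20.0 + 3.2x = 234.5 - 4.4x → x* = 28.2237.
The welfare-loss triangle has base |x_m − x*| and height MEC(x_m) (the vertical gap between SMC and demand is zero at x* and MEC at x_m).
DWL = ½ × 6.7763 × 51.5000 = 174.4897.

DWL = £174.5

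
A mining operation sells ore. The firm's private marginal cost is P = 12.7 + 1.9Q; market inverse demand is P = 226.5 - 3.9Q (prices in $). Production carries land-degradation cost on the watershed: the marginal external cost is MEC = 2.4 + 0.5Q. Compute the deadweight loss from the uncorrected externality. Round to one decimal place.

DWL = $34.4

Market equilibrium (private): 12.7 + 1.9Q = 226.5 - 3.9Q → Q_m = 36.8621.
Social marginal cost = private MC + MEC = 15.1 + 2.4Q.
Set SMC = demand: 15.1 + 2.4Q = 226.5 - 3.9Q → Q* = 33.5556.
Between Q* and Q_m the wedge SMC − demand runs linearly from 0 to MEC(Q_m), so the loss is a triangle.
DWL = ½ × 3.3065 × 20.8310 = 34.4389.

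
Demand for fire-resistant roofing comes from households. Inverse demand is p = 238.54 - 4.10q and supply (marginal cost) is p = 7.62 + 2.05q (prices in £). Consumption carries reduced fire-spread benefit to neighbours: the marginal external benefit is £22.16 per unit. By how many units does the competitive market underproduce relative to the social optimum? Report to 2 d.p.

Market equilibrium (private): 7.62 + 2.05q = 238.54 - 4.10q → q_m = 37.5480.
Social marginal benefit = demand + MEB = 260.70 - 4.10q.
Set SMB = MC: 260.70 - 4.10q = 7.62 + 2.05q → q* = 41.1512.
Gap = |37.5480 − 41.1512| = 3.6032.

3.60 units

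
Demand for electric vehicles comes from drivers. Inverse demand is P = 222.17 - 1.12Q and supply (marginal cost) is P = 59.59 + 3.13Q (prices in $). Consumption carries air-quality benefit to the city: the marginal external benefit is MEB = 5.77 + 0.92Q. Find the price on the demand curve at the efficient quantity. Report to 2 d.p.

Social marginal benefit = demand + MEB = 227.94 - 0.20Q.
Set SMB = MC: 227.94 - 0.20Q = 59.59 + 3.13Q → Q* = 50.5556.
Consumer price on the demand curve at Q*: 222.17 − 1.12×50.5556 = 165.5477.

P = $165.55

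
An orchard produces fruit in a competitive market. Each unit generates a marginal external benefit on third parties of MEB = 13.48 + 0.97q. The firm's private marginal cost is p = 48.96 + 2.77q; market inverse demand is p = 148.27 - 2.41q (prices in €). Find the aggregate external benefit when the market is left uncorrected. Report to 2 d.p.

€436.70

Market equilibrium (private): 48.96 + 2.77q = 148.27 - 2.41q → q_m = 19.1718.
Total external benefit = ∫₀^{q_m} (13.48 + 0.97q) dq = 13.48×19.1718 + ½×0.97×19.1718² = 436.7015.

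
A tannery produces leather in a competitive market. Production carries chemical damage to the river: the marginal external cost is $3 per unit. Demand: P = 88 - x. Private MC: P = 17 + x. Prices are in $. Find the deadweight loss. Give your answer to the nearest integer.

DWL = $2

Market equilibrium (private): 17 + x = 88 - x → x_m = 35.5000.
Social marginal cost = private MC + MEC = 20 + x.
Set SMC = demand: 20 + x = 88 - x → x* = 34.0000.
The welfare-loss triangle has base |x_m − x*| and height MEC(x_m) (the vertical gap between SMC and demand is zero at x* and MEC at x_m).
DWL = ½ × 1.5000 × 3.0000 = 2.2500.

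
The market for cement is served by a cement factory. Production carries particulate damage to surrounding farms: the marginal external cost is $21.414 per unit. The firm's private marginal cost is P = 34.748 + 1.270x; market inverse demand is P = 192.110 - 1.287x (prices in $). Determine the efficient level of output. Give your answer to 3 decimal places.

x* = 53.167

Social marginal cost = private MC + MEC = 56.162 + 1.270x.
Set SMC = demand: 56.162 + 1.270x = 192.110 - 1.287x → x* = 53.1670.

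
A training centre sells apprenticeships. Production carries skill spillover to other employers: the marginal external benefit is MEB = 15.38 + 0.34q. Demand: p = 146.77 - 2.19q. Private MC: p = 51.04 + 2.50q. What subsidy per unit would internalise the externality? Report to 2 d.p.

subsidy = 24.06 per unit

Social marginal cost = private MC − MEB = 35.66 + 2.16q.
Set SMC = demand: 35.66 + 2.16q = 146.77 - 2.19q → q* = 25.5425.
The Pigouvian subsidy equals MEB at q*: 15.38 + 0.34×25.5425 = 24.0645.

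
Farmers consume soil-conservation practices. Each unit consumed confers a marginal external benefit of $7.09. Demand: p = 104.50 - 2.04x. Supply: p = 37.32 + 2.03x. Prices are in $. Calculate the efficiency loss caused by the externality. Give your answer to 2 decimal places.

Market equilibrium (private): 37.32 + 2.03x = 104.50 - 2.04x → x_m = 16.5061.
Social marginal benefit = demand + MEB = 111.59 - 2.04x.
Set SMB = MC: 111.59 - 2.04x = 37.32 + 2.03x → x* = 18.2482.
Height of the DWL triangle at x_m is SMB(x_m) − MC(x_m) = MEB(x_m) = 7.0900.
DWL = ½ × 1.7421 × 7.0900 = 6.1757.

DWL = $6.18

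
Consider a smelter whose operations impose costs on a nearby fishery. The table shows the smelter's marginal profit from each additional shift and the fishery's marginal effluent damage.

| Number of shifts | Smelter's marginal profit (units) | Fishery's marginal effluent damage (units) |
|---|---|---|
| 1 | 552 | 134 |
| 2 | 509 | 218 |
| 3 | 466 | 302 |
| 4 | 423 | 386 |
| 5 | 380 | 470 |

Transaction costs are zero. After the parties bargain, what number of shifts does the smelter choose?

4

Bargaining reaches the level where marginal profit last exceeds marginal effluent damage.
That holds through level 4 (423 ≥ 386) but not at 5 (380 < 470).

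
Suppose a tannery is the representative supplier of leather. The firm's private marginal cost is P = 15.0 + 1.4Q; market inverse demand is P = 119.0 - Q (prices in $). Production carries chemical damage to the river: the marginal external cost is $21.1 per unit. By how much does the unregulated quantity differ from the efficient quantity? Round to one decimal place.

Market equilibrium (private): 15.0 + 1.4Q = 119.0 - Q → Q_m = 43.3333.
Social marginal cost = private MC + MEC = 36.1 + 1.4Q.
Set SMC = demand: 36.1 + 1.4Q = 119.0 - Q → Q* = 34.5417.
Gap = |43.3333 − 34.5417| = 8.7916.

8.8 units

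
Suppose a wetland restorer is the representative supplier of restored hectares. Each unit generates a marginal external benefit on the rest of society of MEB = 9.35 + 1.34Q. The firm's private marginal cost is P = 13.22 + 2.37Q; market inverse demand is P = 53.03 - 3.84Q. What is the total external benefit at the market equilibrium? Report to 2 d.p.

Market equilibrium (private): 13.22 + 2.37Q = 53.03 - 3.84Q → Q_m = 6.4106.
Total external benefit = ∫₀^{Q_m} (9.35 + 1.34Q) dQ = 9.35×6.4106 + ½×1.34×6.4106² = 87.4733.

87.47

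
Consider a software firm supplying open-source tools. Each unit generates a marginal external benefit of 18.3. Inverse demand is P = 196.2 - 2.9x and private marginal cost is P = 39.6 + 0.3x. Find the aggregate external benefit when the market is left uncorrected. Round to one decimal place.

Market equilibrium (private): 39.6 + 0.3x = 196.2 - 2.9x → x_m = 48.9375.
Total external benefit = MEB × x_m = 18.3 × 48.9375 = 895.5563.

895.6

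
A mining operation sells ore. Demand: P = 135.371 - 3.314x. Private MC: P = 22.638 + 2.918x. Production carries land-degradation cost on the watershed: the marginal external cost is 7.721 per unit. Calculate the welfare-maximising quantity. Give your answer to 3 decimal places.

x* = 16.850

Social marginal cost = private MC + MEC = 30.359 + 2.918x.
Set SMC = demand: 30.359 + 2.918x = 135.371 - 3.314x → x* = 16.8504.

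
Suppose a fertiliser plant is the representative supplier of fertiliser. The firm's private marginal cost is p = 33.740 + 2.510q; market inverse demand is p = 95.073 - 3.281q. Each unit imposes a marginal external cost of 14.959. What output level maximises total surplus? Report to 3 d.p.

q* = 8.008

Social marginal cost = private MC + MEC = 48.699 + 2.510q.
Set SMC = demand: 48.699 + 2.510q = 95.073 - 3.281q → q* = 8.0079.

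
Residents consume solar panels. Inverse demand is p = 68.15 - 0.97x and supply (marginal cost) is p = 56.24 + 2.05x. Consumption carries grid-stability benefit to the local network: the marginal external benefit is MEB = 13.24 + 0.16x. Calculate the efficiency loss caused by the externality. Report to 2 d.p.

Market equilibrium (private): 56.24 + 2.05x = 68.15 - 0.97x → x_m = 3.9437.
Social marginal benefit = demand + MEB = 81.39 - 0.81x.
Set SMB = MC: 81.39 - 0.81x = 56.24 + 2.05x → x* = 8.7937.
The welfare-loss triangle has base |x_m − x*| and height MEB(x_m) (the vertical gap between SMB and MC is zero at x* and MEB at x_m).
DWL = ½ × 4.8500 × 13.8710 = 33.6372.

DWL = 33.64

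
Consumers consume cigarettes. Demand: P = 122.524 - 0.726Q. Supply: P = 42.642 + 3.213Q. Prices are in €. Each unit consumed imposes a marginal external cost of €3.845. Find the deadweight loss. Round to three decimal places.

DWL = €1.877

Market equilibrium (private): 42.642 + 3.213Q = 122.524 - 0.726Q → Q_m = 20.2798.
Social marginal benefit = demand − MEC = 118.679 - 0.726Q.
Set SMB = MC: 118.679 - 0.726Q = 42.642 + 3.213Q → Q* = 19.3036.
Height of the DWL triangle at Q_m is MC(Q_m) − SMB(Q_m) = MEC(Q_m) = 3.8450.
DWL = ½ × 0.9762 × 3.8450 = 1.8767.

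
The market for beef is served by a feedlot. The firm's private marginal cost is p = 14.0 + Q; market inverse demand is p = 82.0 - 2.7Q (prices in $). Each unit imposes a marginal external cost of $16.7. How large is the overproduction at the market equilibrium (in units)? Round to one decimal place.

4.5 units

Market equilibrium (private): 14.0 + Q = 82.0 - 2.7Q → Q_m = 18.3784.
Social marginal cost = private MC + MEC = 30.7 + Q.
Set SMC = demand: 30.7 + Q = 82.0 - 2.7Q → Q* = 13.8649.
Gap = |18.3784 − 13.8649| = 4.5135.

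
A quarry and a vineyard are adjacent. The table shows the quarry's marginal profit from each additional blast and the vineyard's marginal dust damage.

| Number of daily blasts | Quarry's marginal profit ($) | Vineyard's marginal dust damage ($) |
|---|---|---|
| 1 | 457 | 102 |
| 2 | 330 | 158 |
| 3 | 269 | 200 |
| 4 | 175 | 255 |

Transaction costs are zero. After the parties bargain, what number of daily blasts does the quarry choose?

Bargaining reaches the level where marginal profit last exceeds marginal dust damage.
That holds through level 3 (269 ≥ 200) but not at 4 (175 < 255).

3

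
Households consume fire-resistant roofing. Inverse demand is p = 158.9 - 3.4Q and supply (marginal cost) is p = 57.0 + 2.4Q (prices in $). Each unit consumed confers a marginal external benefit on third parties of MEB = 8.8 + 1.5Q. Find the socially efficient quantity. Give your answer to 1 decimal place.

Social marginal benefit = demand + MEB = 167.7 - 1.9Q.
Set SMB = MC: 167.7 - 1.9Q = 57.0 + 2.4Q → Q* = 25.7442.

Q* = 25.7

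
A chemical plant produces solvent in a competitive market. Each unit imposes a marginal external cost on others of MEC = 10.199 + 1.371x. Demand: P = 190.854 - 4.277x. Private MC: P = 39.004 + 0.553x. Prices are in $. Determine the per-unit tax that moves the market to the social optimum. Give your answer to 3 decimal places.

Social marginal cost = private MC + MEC = 49.203 + 1.924x.
Set SMC = demand: 49.203 + 1.924x = 190.854 - 4.277x → x* = 22.8433.
The Pigouvian tax equals MEC at x*: 10.199 + 1.371×22.8433 = 41.5172.

tax = $41.517 per unit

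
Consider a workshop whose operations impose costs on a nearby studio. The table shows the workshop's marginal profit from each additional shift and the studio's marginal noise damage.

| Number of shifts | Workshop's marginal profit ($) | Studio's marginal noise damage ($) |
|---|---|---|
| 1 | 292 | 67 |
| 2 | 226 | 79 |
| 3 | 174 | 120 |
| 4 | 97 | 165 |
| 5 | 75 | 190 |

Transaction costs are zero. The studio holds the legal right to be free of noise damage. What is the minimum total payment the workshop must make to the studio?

Efficient level: marginal profit ≥ marginal noise damage through level 3, so k* = 3.
With the studio holding the right, the workshop must at least compensate total damage at k*: 67 + 79 + 120 = 266.

$266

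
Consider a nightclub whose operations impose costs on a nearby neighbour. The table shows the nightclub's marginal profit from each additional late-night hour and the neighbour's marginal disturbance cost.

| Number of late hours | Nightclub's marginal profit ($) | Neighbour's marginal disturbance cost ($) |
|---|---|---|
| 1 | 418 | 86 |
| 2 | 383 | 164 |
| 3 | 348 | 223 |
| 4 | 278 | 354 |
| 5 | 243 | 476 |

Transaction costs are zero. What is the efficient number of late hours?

Bargaining reaches the level where marginal profit last exceeds marginal disturbance cost.
That holds through level 3 (348 ≥ 223) but not at 4 (278 < 354).

3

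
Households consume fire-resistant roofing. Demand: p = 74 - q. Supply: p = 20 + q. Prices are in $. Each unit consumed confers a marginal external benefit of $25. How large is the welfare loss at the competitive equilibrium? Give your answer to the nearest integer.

Market equilibrium (private): 20 + q = 74 - q → q_m = 27.0000.
Social marginal benefit = demand + MEB = 99 - q.
Set SMB = MC: 99 - q = 20 + q → q* = 39.5000.
The welfare-loss triangle has base |q_m − q*| and height MEB(q_m) (the vertical gap between SMB and MC is zero at q* and MEB at q_m).
DWL = ½ × 12.5000 × 25.0000 = 156.2500.

DWL = $156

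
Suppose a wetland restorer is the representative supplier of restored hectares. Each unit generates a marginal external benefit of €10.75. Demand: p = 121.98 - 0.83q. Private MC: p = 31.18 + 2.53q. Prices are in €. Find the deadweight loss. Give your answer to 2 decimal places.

Market equilibrium (private): 31.18 + 2.53q = 121.98 - 0.83q → q_m = 27.0238.
Social marginal cost = private MC − MEB = 20.43 + 2.53q.
Set SMC = demand: 20.43 + 2.53q = 121.98 - 0.83q → q* = 30.2232.
Height of the DWL triangle at q_m is demand(q_m) − SMC(q_m) = MEB(q_m) = 10.7500.
DWL = ½ × 3.1994 × 10.7500 = 17.1968.

DWL = €17.20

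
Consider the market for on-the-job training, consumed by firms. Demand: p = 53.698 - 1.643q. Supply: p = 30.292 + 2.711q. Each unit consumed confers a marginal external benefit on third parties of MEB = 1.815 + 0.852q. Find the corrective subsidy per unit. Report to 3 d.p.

subsidy = 7.951 per unit

Social marginal benefit = demand + MEB = 55.513 - 0.791q.
Set SMB = MC: 55.513 - 0.791q = 30.292 + 2.711q → q* = 7.2019.
The Pigouvian subsidy equals MEB at q*: 1.815 + 0.852×7.2019 = 7.9510.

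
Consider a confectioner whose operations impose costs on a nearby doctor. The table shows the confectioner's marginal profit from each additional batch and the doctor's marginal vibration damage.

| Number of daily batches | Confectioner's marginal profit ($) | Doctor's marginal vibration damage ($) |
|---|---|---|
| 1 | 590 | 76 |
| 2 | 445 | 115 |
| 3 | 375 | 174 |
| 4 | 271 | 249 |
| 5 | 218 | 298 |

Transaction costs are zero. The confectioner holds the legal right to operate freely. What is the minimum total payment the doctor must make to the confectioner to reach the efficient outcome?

Left alone the confectioner would choose level 5 (marginal profit stays positive).
Efficient level: k* = 4 (marginal profit ≥ marginal vibration damage through 4).
The doctor must at least cover the confectioner's forgone profit from cutting 5→4: 218 = 218.

$218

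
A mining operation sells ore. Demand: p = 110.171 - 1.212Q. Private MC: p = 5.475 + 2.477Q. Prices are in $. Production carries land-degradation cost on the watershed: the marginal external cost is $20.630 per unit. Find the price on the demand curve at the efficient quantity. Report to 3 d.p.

Social marginal cost = private MC + MEC = 26.105 + 2.477Q.
Set SMC = demand: 26.105 + 2.477Q = 110.171 - 1.212Q → Q* = 22.7883.
Consumer price on the demand curve at Q*: 110.171 − 1.212×22.7883 = 82.5516.

P = $82.552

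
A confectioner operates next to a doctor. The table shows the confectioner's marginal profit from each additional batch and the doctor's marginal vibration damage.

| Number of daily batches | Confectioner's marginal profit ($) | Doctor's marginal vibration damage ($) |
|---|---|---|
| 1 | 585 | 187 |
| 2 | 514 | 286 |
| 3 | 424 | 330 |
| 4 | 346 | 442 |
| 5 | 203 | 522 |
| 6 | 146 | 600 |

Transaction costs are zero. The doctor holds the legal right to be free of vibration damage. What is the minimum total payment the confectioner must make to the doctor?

$803

Efficient level: marginal profit ≥ marginal vibration damage through level 3, so k* = 3.
With the doctor holding the right, the confectioner must at least compensate total damage at k*: 187 + 286 + 330 = 803.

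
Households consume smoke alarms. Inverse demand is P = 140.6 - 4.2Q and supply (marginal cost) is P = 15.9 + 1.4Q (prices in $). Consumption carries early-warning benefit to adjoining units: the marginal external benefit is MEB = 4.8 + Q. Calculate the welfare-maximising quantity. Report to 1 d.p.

Social marginal benefit = demand + MEB = 145.4 - 3.2Q.
Set SMB = MC: 145.4 - 3.2Q = 15.9 + 1.4Q → Q* = 28.1522.

Q* = 28.2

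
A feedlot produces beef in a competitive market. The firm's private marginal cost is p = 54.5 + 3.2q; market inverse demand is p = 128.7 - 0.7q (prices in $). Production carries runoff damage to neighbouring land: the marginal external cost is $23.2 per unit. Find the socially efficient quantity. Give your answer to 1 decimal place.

Social marginal cost = private MC + MEC = 77.7 + 3.2q.
Set SMC = demand: 77.7 + 3.2q = 128.7 - 0.7q → q* = 13.0769.

q* = 13.1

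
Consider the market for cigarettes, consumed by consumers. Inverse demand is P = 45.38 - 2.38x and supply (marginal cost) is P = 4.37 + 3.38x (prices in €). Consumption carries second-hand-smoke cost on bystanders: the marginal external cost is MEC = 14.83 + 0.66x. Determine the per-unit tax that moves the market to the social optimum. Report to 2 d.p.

Social marginal benefit = demand − MEC = 30.55 - 3.04x.
Set SMB = MC: 30.55 - 3.04x = 4.37 + 3.38x → x* = 4.0779.
The Pigouvian tax equals MEC at x*: 14.83 + 0.66×4.0779 = 17.5214.

tax = €17.52 per unit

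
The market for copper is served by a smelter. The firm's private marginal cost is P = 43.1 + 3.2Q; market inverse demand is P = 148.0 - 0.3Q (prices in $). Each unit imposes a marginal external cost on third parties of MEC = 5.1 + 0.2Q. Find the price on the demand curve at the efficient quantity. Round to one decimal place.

P = $139.9

Social marginal cost = private MC + MEC = 48.2 + 3.4Q.
Set SMC = demand: 48.2 + 3.4Q = 148.0 - 0.3Q → Q* = 26.9730.
Consumer price on the demand curve at Q*: 148.0 − 0.3×26.9730 = 139.9081.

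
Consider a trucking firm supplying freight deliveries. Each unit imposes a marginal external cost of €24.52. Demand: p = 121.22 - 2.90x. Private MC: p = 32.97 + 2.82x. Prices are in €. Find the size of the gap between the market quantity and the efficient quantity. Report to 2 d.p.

Market equilibrium (private): 32.97 + 2.82x = 121.22 - 2.90x → x_m = 15.4283.
Social marginal cost = private MC + MEC = 57.49 + 2.82x.
Set SMC = demand: 57.49 + 2.82x = 121.22 - 2.90x → x* = 11.1416.
Gap = |15.4283 − 11.1416| = 4.2867.

4.29 units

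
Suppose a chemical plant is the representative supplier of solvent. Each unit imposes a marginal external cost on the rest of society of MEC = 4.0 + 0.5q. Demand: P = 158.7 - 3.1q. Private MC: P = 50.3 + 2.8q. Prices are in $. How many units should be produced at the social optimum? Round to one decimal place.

Social marginal cost = private MC + MEC = 54.3 + 3.3q.
Set SMC = demand: 54.3 + 3.3q = 158.7 - 3.1q → q* = 16.3125.

q* = 16.3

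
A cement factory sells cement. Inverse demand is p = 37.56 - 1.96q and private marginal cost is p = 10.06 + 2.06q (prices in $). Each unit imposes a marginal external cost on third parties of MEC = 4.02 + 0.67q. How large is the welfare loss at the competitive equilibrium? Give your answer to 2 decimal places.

DWL = $7.89

Market equilibrium (private): 10.06 + 2.06q = 37.56 - 1.96q → q_m = 6.8408.
Social marginal cost = private MC + MEC = 14.08 + 2.73q.
Set SMC = demand: 14.08 + 2.73q = 37.56 - 1.96q → q* = 5.0064.
The welfare-loss triangle has base |q_m − q*| and height MEC(q_m) (the vertical gap between SMC and demand is zero at q* and MEC at q_m).
DWL = ½ × 1.8344 × 8.6033 = 7.8909.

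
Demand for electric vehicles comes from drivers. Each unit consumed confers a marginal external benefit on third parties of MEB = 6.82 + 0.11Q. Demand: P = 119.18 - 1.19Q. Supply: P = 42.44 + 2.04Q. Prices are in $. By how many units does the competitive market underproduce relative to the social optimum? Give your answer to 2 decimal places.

3.02 units

Market equilibrium (private): 42.44 + 2.04Q = 119.18 - 1.19Q → Q_m = 23.7585.
Social marginal benefit = demand + MEB = 126.00 - 1.08Q.
Set SMB = MC: 126.00 - 1.08Q = 42.44 + 2.04Q → Q* = 26.7821.
Gap = |23.7585 − 26.7821| = 3.0236.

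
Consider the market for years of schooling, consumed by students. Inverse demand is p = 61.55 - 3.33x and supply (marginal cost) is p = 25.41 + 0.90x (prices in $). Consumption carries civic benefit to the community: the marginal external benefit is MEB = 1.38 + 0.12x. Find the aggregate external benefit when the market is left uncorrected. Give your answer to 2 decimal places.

$16.17

Market equilibrium (private): 25.41 + 0.90x = 61.55 - 3.33x → x_m = 8.5437.
Total external benefit = ∫₀^{x_m} (1.38 + 0.12x) dx = 1.38×8.5437 + ½×0.12×8.5437² = 16.1700.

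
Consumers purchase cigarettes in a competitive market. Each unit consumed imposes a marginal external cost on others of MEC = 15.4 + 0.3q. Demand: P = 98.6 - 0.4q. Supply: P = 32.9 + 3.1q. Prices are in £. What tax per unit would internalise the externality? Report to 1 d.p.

Social marginal benefit = demand − MEC = 83.2 - 0.7q.
Set SMB = MC: 83.2 - 0.7q = 32.9 + 3.1q → q* = 13.2368.
The Pigouvian tax equals MEC at q*: 15.4 + 0.3×13.2368 = 19.3710.

tax = £19.4 per unit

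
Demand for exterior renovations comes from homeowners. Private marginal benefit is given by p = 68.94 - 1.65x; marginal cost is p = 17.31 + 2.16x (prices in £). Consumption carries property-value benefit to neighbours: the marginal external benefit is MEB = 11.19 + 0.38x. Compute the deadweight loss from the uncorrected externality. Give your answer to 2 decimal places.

Market equilibrium (private): 17.31 + 2.16x = 68.94 - 1.65x → x_m = 13.5512.
Social marginal benefit = demand + MEB = 80.13 - 1.27x.
Set SMB = MC: 80.13 - 1.27x = 17.31 + 2.16x → x* = 18.3149.
Height of the DWL triangle at x_m is SMB(x_m) − MC(x_m) = MEB(x_m) = 16.3394.
DWL = ½ × 4.7637 × 16.3394 = 38.9180.

DWL = £38.92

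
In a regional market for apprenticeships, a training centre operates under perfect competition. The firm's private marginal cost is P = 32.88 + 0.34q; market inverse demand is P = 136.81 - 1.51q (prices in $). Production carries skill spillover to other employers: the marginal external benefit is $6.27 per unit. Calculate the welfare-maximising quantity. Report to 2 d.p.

q* = 59.57

Social marginal cost = private MC − MEB = 26.61 + 0.34q.
Set SMC = demand: 26.61 + 0.34q = 136.81 - 1.51q → q* = 59.5676.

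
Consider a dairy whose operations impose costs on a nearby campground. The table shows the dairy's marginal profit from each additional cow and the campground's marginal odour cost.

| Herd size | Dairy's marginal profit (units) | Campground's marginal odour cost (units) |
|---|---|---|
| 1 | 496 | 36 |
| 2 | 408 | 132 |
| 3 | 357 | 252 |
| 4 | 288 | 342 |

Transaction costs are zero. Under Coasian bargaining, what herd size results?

Bargaining reaches the level where marginal profit last exceeds marginal odour cost.
That holds through level 3 (357 ≥ 252) but not at 4 (288 < 342).

3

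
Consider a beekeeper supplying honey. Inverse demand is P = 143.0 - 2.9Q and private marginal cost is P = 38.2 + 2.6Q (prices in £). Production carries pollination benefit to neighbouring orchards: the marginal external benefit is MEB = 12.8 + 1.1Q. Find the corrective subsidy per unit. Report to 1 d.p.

subsidy = £42.2 per unit

Social marginal cost = private MC − MEB = 25.4 + 1.5Q.
Set SMC = demand: 25.4 + 1.5Q = 143.0 - 2.9Q → Q* = 26.7273.
The Pigouvian subsidy equals MEB at Q*: 12.8 + 1.1×26.7273 = 42.2000.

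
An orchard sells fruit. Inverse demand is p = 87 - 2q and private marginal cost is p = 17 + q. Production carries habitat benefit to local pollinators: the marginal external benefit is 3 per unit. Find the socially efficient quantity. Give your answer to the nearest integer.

Social marginal cost = private MC − MEB = 14 + q.
Set SMC = demand: 14 + q = 87 - 2q → q* = 24.3333.

q* = 24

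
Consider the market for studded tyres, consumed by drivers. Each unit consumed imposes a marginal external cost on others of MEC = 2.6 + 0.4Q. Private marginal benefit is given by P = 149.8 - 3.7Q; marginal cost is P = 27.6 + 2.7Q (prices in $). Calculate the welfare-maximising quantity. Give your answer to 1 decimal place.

Q* = 17.6

Social marginal benefit = demand − MEC = 147.2 - 4.1Q.
Set SMB = MC: 147.2 - 4.1Q = 27.6 + 2.7Q → Q* = 17.5882.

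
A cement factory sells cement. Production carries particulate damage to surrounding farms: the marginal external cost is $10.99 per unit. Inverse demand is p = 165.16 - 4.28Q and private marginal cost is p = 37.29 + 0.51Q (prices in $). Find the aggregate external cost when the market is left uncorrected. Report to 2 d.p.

Market equilibrium (private): 37.29 + 0.51Q = 165.16 - 4.28Q → Q_m = 26.6952.
Total external cost = MEC × Q_m = 10.99 × 26.6952 = 293.3802.

$293.38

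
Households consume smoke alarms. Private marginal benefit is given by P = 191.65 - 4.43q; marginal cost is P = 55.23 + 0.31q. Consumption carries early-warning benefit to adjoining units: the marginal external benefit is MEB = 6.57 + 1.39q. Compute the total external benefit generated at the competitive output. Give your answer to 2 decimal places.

764.77

Market equilibrium (private): 55.23 + 0.31q = 191.65 - 4.43q → q_m = 28.7806.
Total external benefit = ∫₀^{q_m} (6.57 + 1.39q) dq = 6.57×28.7806 + ½×1.39×28.7806² = 764.7730.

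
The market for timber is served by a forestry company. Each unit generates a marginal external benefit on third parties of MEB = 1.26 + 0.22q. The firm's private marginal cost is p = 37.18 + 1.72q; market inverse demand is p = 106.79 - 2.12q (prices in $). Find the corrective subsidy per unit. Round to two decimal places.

subsidy = $5.57 per unit

Social marginal cost = private MC − MEB = 35.92 + 1.50q.
Set SMC = demand: 35.92 + 1.50q = 106.79 - 2.12q → q* = 19.5773.
The Pigouvian subsidy equals MEB at q*: 1.26 + 0.22×19.5773 = 5.5670.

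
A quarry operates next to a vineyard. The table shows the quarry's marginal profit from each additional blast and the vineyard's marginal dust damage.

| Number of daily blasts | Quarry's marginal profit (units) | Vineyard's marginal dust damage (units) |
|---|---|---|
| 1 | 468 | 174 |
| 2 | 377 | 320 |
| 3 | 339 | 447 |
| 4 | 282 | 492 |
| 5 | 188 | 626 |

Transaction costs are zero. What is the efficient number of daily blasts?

2

Bargaining reaches the level where marginal profit last exceeds marginal dust damage.
That holds through level 2 (377 ≥ 320) but not at 3 (339 < 447).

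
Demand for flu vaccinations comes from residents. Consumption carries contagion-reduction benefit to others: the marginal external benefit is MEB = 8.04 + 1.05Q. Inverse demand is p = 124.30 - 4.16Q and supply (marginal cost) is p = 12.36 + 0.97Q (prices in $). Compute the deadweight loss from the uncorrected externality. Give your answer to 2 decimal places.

Market equilibrium (private): 12.36 + 0.97Q = 124.30 - 4.16Q → Q_m = 21.8207.
Social marginal benefit = demand + MEB = 132.34 - 3.11Q.
Set SMB = MC: 132.34 - 3.11Q = 12.36 + 0.97Q → Q* = 29.4069.
The welfare-loss triangle has base |Q_m − Q*| and height MEB(Q_m) (the vertical gap between SMB and MC is zero at Q* and MEB at Q_m).
DWL = ½ × 7.5862 × 30.9517 = 117.4029.

DWL = $117.40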